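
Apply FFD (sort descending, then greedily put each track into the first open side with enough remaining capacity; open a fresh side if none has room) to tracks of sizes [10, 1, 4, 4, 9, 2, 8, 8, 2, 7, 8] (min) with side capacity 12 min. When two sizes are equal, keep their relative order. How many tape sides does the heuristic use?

6

Sorted descending: 10, 9, 8, 8, 8, 7, 4, 4, 2, 2, 1.
  10 → side 1 (new)  [load 10/12]
  9 → side 2 (new)  [load 9/12]
  8 → side 3 (new)  [load 8/12]
  8 → side 4 (new)  [load 8/12]
  8 → side 5 (new)  [load 8/12]
  7 → side 6 (new)  [load 7/12]
  4 → side 3  [load 12/12]
  4 → side 4  [load 12/12]
  2 → side 1  [load 12/12]
  2 → side 2  [load 11/12]
  1 → side 2  [load 12/12]
6 tape sides opened.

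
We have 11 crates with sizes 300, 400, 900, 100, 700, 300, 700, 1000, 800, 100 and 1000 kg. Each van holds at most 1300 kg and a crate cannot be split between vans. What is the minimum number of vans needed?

6

Total = 1000 + 1000 + 900 + 800 + 700 + 700 + 400 + 300 + 300 + 100 + 100 = 6300 kg.
Lower bound: ⌈6300/1300⌉ = 5 vans.
Also, 6 crates each exceed 650 kg, and no two of those can share a van, so at least 6 vans are needed.
A packing using 6 vans:
  van 1: 1000 + 300 = 1300
  van 2: 1000 + 300 = 1300
  van 3: 900 + 400 = 1300
  van 4: 800 + 100 + 100 = 1000
  van 5: 700 = 700
  van 6: 700 = 700
This matches the lower bound, so 6 is optimal.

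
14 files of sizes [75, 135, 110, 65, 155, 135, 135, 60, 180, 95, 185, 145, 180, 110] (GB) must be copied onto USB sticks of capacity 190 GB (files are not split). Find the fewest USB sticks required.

11

Total = 185 + 180 + 180 + 155 + 145 + 135 + 135 + 135 + 110 + 110 + 95 + 75 + 65 + 60 = 1765 GB.
Lower bound: ⌈1765/190⌉ = 10 USB sticks.
A packing using 11 USB sticks:
  USB stick 1: 185 = 185
  USB stick 2: 180 = 180
  USB stick 3: 180 = 180
  USB stick 4: 155 = 155
  USB stick 5: 145 = 145
  USB stick 6: 135 = 135
  USB stick 7: 135 = 135
  USB stick 8: 135 = 135
  USB stick 9: 110 + 75 = 185
  USB stick 10: 110 + 65 = 175
  USB stick 11: 95 + 60 = 155
No arrangement into 10 USB sticks stays within capacity, so 11 is optimal.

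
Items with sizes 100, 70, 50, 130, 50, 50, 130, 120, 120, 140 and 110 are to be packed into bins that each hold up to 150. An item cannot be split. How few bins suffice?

9

Total = 140 + 130 + 130 + 120 + 120 + 110 + 100 + 70 + 50 + 50 + 50 = 1070.
Lower bound: ⌈1070/150⌉ = 8 bins.
A packing using 9 bins:
  bin 1: 140 = 140
  bin 2: 130 = 130
  bin 3: 130 = 130
  bin 4: 120 = 120
  bin 5: 120 = 120
  bin 6: 110 = 110
  bin 7: 100 + 50 = 150
  bin 8: 70 + 50 = 120
  bin 9: 50 = 50
No arrangement into 8 bins stays within capacity, so 9 is optimal.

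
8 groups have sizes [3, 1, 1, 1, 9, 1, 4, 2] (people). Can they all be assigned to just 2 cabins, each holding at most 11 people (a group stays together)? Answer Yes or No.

A valid assignment using 2 cabins:
  cabin 1: 9 + 2 = 11
  cabin 2: 4 + 3 + 1 + 1 + 1 + 1 = 11
Every load is within 11 people, so 2 cabins suffice.

Yes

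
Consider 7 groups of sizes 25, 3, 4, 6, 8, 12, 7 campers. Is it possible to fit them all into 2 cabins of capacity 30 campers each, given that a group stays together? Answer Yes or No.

No

Total = 65 campers; ⌈65/30⌉ = 3.
At least 3 cabins are required, but only 2 are allowed.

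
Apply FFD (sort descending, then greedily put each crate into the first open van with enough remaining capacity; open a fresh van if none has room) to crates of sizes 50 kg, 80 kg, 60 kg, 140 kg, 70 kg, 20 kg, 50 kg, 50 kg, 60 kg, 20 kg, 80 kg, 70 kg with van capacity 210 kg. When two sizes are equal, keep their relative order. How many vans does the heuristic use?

Sorted descending: 140, 80, 80, 70, 70, 60, 60, 50, 50, 50, 20, 20.
  140 → van 1 (new)  [load 140/210]
  80 → van 2 (new)  [load 80/210]
  80 → van 2  [load 160/210]
  70 → van 1  [load 210/210]
  70 → van 3 (new)  [load 70/210]
  60 → van 3  [load 130/210]
  60 → van 3  [load 190/210]
  50 → van 2  [load 210/210]
  50 → van 4 (new)  [load 50/210]
  50 → van 4  [load 100/210]
  20 → van 3  [load 210/210]
  20 → van 4  [load 120/210]
4 vans opened.

4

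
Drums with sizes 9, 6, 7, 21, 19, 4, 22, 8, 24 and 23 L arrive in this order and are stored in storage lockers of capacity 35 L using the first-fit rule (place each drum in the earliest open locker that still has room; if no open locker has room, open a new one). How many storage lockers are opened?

  9 → locker 1 (new)  [load 9/35]
  6 → locker 1  [load 15/35]
  7 → locker 1  [load 22/35]
  21 → locker 2 (new)  [load 21/35]
  19 → locker 3 (new)  [load 19/35]
  4 → locker 1  [load 26/35]
  22 → locker 4 (new)  [load 22/35]
  8 → locker 1  [load 34/35]
  24 → locker 5 (new)  [load 24/35]
  23 → locker 6 (new)  [load 23/35]
6 storage lockers opened.

6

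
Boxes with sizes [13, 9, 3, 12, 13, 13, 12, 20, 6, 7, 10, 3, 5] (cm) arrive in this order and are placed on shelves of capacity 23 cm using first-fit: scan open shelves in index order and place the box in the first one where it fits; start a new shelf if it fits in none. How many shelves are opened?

  13 → shelf 1 (new)  [load 13/23]
  9 → shelf 1  [load 22/23]
  3 → shelf 2 (new)  [load 3/23]
  12 → shelf 2  [load 15/23]
  13 → shelf 3 (new)  [load 13/23]
  13 → shelf 4 (new)  [load 13/23]
  12 → shelf 5 (new)  [load 12/23]
  20 → shelf 6 (new)  [load 20/23]
  6 → shelf 2  [load 21/23]
  7 → shelf 3  [load 20/23]
  10 → shelf 4  [load 23/23]
  3 → shelf 3  [load 23/23]
  5 → shelf 5  [load 17/23]
6 shelves opened.

6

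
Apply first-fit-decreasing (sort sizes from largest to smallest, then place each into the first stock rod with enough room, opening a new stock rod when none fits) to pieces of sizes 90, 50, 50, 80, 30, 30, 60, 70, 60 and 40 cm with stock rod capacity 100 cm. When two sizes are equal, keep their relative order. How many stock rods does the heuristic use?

6

Sorted descending: 90, 80, 70, 60, 60, 50, 50, 40, 30, 30.
  90 → stock rod 1 (new)  [load 90/100]
  80 → stock rod 2 (new)  [load 80/100]
  70 → stock rod 3 (new)  [load 70/100]
  60 → stock rod 4 (new)  [load 60/100]
  60 → stock rod 5 (new)  [load 60/100]
  50 → stock rod 6 (new)  [load 50/100]
  50 → stock rod 6  [load 100/100]
  40 → stock rod 4  [load 100/100]
  30 → stock rod 3  [load 100/100]
  30 → stock rod 5  [load 90/100]
6 stock rods opened.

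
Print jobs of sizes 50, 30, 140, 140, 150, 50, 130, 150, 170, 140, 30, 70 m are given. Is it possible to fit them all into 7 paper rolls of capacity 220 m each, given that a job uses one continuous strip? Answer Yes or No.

A valid assignment using 7 paper rolls:
  roll 1: 170 + 50 = 220
  roll 2: 150 + 70 = 220
  roll 3: 150 + 50 = 200
  roll 4: 140 + 30 + 30 = 200
  roll 5: 140 = 140
  roll 6: 140 = 140
  roll 7: 130 = 130
Every load is within 220 m, so 7 paper rolls suffice.

Yes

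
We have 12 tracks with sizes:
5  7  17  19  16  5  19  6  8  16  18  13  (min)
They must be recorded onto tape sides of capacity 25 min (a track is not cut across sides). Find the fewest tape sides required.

7

Total = 19 + 19 + 18 + 17 + 16 + 16 + 13 + 8 + 7 + 6 + 5 + 5 = 149 min.
Lower bound: ⌈149/25⌉ = 6 tape sides.
Also, 7 tracks each exceed 25/2 min, and no two of those can share a side, so at least 7 tape sides are needed.
A packing using 7 tape sides:
  side 1: 19 + 6 = 25
  side 2: 19 + 5 = 24
  side 3: 18 + 7 = 25
  side 4: 17 + 8 = 25
  side 5: 16 + 5 = 21
  side 6: 16 = 16
  side 7: 13 = 13
This matches the lower bound, so 7 is optimal.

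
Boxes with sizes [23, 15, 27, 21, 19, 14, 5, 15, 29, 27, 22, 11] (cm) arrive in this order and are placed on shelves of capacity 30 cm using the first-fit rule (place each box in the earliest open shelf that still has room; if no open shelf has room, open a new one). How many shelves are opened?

  23 → shelf 1 (new)  [load 23/30]
  15 → shelf 2 (new)  [load 15/30]
  27 → shelf 3 (new)  [load 27/30]
  21 → shelf 4 (new)  [load 21/30]
  19 → shelf 5 (new)  [load 19/30]
  14 → shelf 2  [load 29/30]
  5 → shelf 1  [load 28/30]
  15 → shelf 6 (new)  [load 15/30]
  29 → shelf 7 (new)  [load 29/30]
  27 → shelf 8 (new)  [load 27/30]
  22 → shelf 9 (new)  [load 22/30]
  11 → shelf 5  [load 30/30]
9 shelves opened.

9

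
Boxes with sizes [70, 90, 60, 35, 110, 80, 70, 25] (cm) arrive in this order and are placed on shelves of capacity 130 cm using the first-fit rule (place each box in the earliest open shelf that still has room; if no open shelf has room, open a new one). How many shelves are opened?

  70 → shelf 1 (new)  [load 70/130]
  90 → shelf 2 (new)  [load 90/130]
  60 → shelf 1  [load 130/130]
  35 → shelf 2  [load 125/130]
  110 → shelf 3 (new)  [load 110/130]
  80 → shelf 4 (new)  [load 80/130]
  70 → shelf 5 (new)  [load 70/130]
  25 → shelf 4  [load 105/130]
5 shelves opened.

5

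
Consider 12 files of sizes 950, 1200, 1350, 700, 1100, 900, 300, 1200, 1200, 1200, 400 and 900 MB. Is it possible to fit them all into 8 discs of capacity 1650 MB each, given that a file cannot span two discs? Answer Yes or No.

Total = 11400 MB; ⌈11400/1650⌉ = 7.
9 files each exceed half the capacity and cannot share a disc, forcing at least 9 discs.
At least 9 discs are required, but only 8 are allowed.

No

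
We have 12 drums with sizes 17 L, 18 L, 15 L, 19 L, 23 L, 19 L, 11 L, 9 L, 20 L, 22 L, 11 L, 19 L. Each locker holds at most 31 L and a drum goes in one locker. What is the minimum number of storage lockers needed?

9

Total = 23 + 22 + 20 + 19 + 19 + 19 + 18 + 17 + 15 + 11 + 11 + 9 = 203 L.
Lower bound: ⌈203/31⌉ = 7 storage lockers.
Also, 8 drums each exceed 31/2 L, and no two of those can share a locker, so at least 8 storage lockers are needed.
A packing using 9 storage lockers:
  locker 1: 23 = 23
  locker 2: 22 + 9 = 31
  locker 3: 20 + 11 = 31
  locker 4: 19 + 11 = 30
  locker 5: 19 = 19
  locker 6: 19 = 19
  locker 7: 18 = 18
  locker 8: 17 = 17
  locker 9: 15 = 15
No arrangement into 8 storage lockers stays within capacity, so 9 is optimal.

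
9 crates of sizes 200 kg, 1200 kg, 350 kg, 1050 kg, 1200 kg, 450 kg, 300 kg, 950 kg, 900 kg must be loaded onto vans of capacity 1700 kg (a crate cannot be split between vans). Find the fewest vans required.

5

Total = 1200 + 1200 + 1050 + 950 + 900 + 450 + 350 + 300 + 200 = 6600 kg.
Lower bound: ⌈6600/1700⌉ = 4 vans.
Also, 5 crates each exceed 850 kg, and no two of those can share a van, so at least 5 vans are needed.
A packing using 5 vans:
  van 1: 1200 + 450 = 1650
  van 2: 1200 + 350 = 1550
  van 3: 1050 + 300 + 200 = 1550
  van 4: 950 = 950
  van 5: 900 = 900
This matches the lower bound, so 5 is optimal.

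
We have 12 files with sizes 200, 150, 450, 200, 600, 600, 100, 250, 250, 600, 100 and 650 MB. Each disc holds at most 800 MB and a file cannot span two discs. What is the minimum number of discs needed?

Total = 650 + 600 + 600 + 600 + 450 + 250 + 250 + 200 + 200 + 150 + 100 + 100 = 4150 MB.
Lower bound: ⌈4150/800⌉ = 6 discs.
A packing using 6 discs:
  disc 1: 650 + 150 = 800
  disc 2: 600 + 200 = 800
  disc 3: 600 + 200 = 800
  disc 4: 600 + 100 + 100 = 800
  disc 5: 450 + 250 = 700
  disc 6: 250 = 250
This matches the lower bound, so 6 is optimal.

6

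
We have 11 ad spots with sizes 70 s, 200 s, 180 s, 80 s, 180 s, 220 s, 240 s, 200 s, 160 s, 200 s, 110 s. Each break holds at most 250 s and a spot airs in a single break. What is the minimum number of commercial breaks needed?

9

Total = 240 + 220 + 200 + 200 + 200 + 180 + 180 + 160 + 110 + 80 + 70 = 1840 s.
Lower bound: ⌈1840/250⌉ = 8 commercial breaks.
A packing using 9 commercial breaks:
  break 1: 240 = 240
  break 2: 220 = 220
  break 3: 200 = 200
  break 4: 200 = 200
  break 5: 200 = 200
  break 6: 180 + 70 = 250
  break 7: 180 = 180
  break 8: 160 + 80 = 240
  break 9: 110 = 110
No arrangement into 8 commercial breaks stays within capacity, so 9 is optimal.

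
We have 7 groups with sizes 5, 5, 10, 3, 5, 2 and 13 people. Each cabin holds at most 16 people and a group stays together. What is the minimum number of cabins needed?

Total = 13 + 10 + 5 + 5 + 5 + 3 + 2 = 43 people.
Lower bound: ⌈43/16⌉ = 3 cabins.
A packing using 3 cabins:
  cabin 1: 13 + 3 = 16
  cabin 2: 10 + 5 = 15
  cabin 3: 5 + 5 + 2 = 12
This matches the lower bound, so 3 is optimal.

3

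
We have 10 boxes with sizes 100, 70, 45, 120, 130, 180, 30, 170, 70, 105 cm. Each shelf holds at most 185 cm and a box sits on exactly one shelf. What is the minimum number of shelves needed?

6

Total = 180 + 170 + 130 + 120 + 105 + 100 + 70 + 70 + 45 + 30 = 1020 cm.
Lower bound: ⌈1020/185⌉ = 6 shelves.
A packing using 6 shelves:
  shelf 1: 180 = 180
  shelf 2: 170 = 170
  shelf 3: 130 + 45 = 175
  shelf 4: 120 + 30 = 150
  shelf 5: 105 + 70 = 175
  shelf 6: 100 + 70 = 170
This matches the lower bound, so 6 is optimal.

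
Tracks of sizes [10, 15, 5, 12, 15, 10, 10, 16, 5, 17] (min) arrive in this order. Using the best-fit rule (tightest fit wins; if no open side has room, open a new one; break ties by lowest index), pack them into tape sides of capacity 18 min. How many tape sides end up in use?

8

  10 → side 1 (new)  [load 10/18]
  15 → side 2 (new)  [load 15/18]
  5 → side 1  [load 15/18]
  12 → side 3 (new)  [load 12/18]
  15 → side 4 (new)  [load 15/18]
  10 → side 5 (new)  [load 10/18]
  10 → side 6 (new)  [load 10/18]
  16 → side 7 (new)  [load 16/18]
  5 → side 3  [load 17/18]
  17 → side 8 (new)  [load 17/18]
8 tape sides opened.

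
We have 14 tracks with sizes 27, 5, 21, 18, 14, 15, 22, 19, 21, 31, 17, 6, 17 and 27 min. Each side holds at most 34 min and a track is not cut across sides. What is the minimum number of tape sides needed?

9

Total = 31 + 27 + 27 + 22 + 21 + 21 + 19 + 18 + 17 + 17 + 15 + 14 + 6 + 5 = 260 min.
Lower bound: ⌈260/34⌉ = 8 tape sides.
A packing using 9 tape sides:
  side 1: 31 = 31
  side 2: 27 + 6 = 33
  side 3: 27 + 5 = 32
  side 4: 22 = 22
  side 5: 21 = 21
  side 6: 21 = 21
  side 7: 19 + 15 = 34
  side 8: 18 + 14 = 32
  side 9: 17 + 17 = 34
No arrangement into 8 tape sides stays within capacity, so 9 is optimal.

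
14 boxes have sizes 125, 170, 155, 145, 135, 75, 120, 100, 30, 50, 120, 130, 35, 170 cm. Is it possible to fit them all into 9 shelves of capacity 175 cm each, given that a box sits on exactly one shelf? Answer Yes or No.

No

Total = 1560 cm; ⌈1560/175⌉ = 9.
10 boxes each exceed half the capacity and cannot share a shelf, forcing at least 10 shelves.
At least 10 shelves are required, but only 9 are allowed.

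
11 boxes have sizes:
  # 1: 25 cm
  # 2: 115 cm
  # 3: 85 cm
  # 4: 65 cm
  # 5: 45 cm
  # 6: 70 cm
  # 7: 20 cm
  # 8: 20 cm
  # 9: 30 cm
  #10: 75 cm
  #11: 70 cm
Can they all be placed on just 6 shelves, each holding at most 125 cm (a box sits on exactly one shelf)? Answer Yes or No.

Yes

A valid assignment using 6 shelves:
  shelf 1: 115 = 115
  shelf 2: 85 + 30 = 115
  shelf 3: 75 + 45 = 120
  shelf 4: 70 + 25 + 20 = 115
  shelf 5: 70 + 20 = 90
  shelf 6: 65 = 65
Every load is within 125 cm, so 6 shelves suffice.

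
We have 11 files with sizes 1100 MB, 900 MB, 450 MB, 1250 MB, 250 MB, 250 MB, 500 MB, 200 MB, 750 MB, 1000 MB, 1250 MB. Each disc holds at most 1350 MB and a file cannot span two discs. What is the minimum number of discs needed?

7

Total = 1250 + 1250 + 1100 + 1000 + 900 + 750 + 500 + 450 + 250 + 250 + 200 = 7900 MB.
Lower bound: ⌈7900/1350⌉ = 6 discs.
A packing using 7 discs:
  disc 1: 1250 = 1250
  disc 2: 1250 = 1250
  disc 3: 1100 + 250 = 1350
  disc 4: 1000 + 250 = 1250
  disc 5: 900 + 450 = 1350
  disc 6: 750 + 500 = 1250
  disc 7: 200 = 200
No arrangement into 6 discs stays within capacity, so 7 is optimal.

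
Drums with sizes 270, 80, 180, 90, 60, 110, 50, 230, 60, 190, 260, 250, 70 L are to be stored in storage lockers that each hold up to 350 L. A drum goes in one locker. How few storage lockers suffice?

6

Total = 270 + 260 + 250 + 230 + 190 + 180 + 110 + 90 + 80 + 70 + 60 + 60 + 50 = 1900 L.
Lower bound: ⌈1900/350⌉ = 6 storage lockers.
A packing using 6 storage lockers:
  locker 1: 270 + 80 = 350
  locker 2: 260 + 90 = 350
  locker 3: 250 + 70 = 320
  locker 4: 230 + 110 = 340
  locker 5: 190 + 60 + 60 = 310
  locker 6: 180 + 50 = 230
This matches the lower bound, so 6 is optimal.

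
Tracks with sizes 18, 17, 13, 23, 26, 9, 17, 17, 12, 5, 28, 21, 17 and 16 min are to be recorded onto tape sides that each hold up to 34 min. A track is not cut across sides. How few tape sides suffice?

8

Total = 28 + 26 + 23 + 21 + 18 + 17 + 17 + 17 + 17 + 16 + 13 + 12 + 9 + 5 = 239 min.
Lower bound: ⌈239/34⌉ = 8 tape sides.
A packing using 8 tape sides:
  side 1: 28 + 5 = 33
  side 2: 26 = 26
  side 3: 23 + 9 = 32
  side 4: 21 + 13 = 34
  side 5: 18 + 16 = 34
  side 6: 17 + 17 = 34
  side 7: 17 + 17 = 34
  side 8: 12 = 12
This matches the lower bound, so 8 is optimal.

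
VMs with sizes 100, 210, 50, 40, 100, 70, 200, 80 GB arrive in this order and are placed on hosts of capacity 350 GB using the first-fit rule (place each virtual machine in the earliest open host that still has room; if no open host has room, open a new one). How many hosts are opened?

  100 → host 1 (new)  [load 100/350]
  210 → host 1  [load 310/350]
  50 → host 2 (new)  [load 50/350]
  40 → host 1  [load 350/350]
  100 → host 2  [load 150/350]
  70 → host 2  [load 220/350]
  200 → host 3 (new)  [load 200/350]
  80 → host 2  [load 300/350]
3 hosts opened.

3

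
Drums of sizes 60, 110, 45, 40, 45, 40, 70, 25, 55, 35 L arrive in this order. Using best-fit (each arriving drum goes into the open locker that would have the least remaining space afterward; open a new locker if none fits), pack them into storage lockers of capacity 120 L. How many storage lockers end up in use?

  60 → locker 1 (new)  [load 60/120]
  110 → locker 2 (new)  [load 110/120]
  45 → locker 1  [load 105/120]
  40 → locker 3 (new)  [load 40/120]
  45 → locker 3  [load 85/120]
  40 → locker 4 (new)  [load 40/120]
  70 → locker 4  [load 110/120]
  25 → locker 3  [load 110/120]
  55 → locker 5 (new)  [load 55/120]
  35 → locker 5  [load 90/120]
5 storage lockers opened.

5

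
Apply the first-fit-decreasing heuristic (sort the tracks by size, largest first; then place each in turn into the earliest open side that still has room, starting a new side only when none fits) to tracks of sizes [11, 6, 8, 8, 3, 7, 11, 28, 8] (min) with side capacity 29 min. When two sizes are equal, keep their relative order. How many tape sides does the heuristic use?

Sorted descending: 28, 11, 11, 8, 8, 8, 7, 6, 3.
  28 → side 1 (new)  [load 28/29]
  11 → side 2 (new)  [load 11/29]
  11 → side 2  [load 22/29]
  8 → side 3 (new)  [load 8/29]
  8 → side 3  [load 16/29]
  8 → side 3  [load 24/29]
  7 → side 2  [load 29/29]
  6 → side 4 (new)  [load 6/29]
  3 → side 3  [load 27/29]
4 tape sides opened.

4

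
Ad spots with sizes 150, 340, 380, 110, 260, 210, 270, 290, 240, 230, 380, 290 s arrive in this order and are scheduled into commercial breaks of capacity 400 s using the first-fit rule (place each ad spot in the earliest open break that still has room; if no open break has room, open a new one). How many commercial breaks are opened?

11

  150 → break 1 (new)  [load 150/400]
  340 → break 2 (new)  [load 340/400]
  380 → break 3 (new)  [load 380/400]
  110 → break 1  [load 260/400]
  260 → break 4 (new)  [load 260/400]
  210 → break 5 (new)  [load 210/400]
  270 → break 6 (new)  [load 270/400]
  290 → break 7 (new)  [load 290/400]
  240 → break 8 (new)  [load 240/400]
  230 → break 9 (new)  [load 230/400]
  380 → break 10 (new)  [load 380/400]
  290 → break 11 (new)  [load 290/400]
11 commercial breaks opened.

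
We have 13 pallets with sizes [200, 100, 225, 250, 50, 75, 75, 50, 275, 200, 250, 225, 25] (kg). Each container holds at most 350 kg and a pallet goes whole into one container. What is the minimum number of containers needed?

7

Total = 275 + 250 + 250 + 225 + 225 + 200 + 200 + 100 + 75 + 75 + 50 + 50 + 25 = 2000 kg.
Lower bound: ⌈2000/350⌉ = 6 containers.
Also, 7 pallets each exceed 175 kg, and no two of those can share a container, so at least 7 containers are needed.
A packing using 7 containers:
  container 1: 275 + 75 = 350
  container 2: 250 + 100 = 350
  container 3: 250 + 75 + 25 = 350
  container 4: 225 + 50 + 50 = 325
  container 5: 225 = 225
  container 6: 200 = 200
  container 7: 200 = 200
This matches the lower bound, so 7 is optimal.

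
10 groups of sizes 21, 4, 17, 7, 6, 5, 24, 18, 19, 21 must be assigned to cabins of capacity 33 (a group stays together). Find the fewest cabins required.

6

Total = 24 + 21 + 21 + 19 + 18 + 17 + 7 + 6 + 5 + 4 = 142.
Lower bound: ⌈142/33⌉ = 5 cabins.
Also, 6 groups each exceed 33/2, and no two of those can share a cabin, so at least 6 cabins are needed.
A packing using 6 cabins:
  cabin 1: 24 + 7 = 31
  cabin 2: 21 + 6 + 5 = 32
  cabin 3: 21 + 4 = 25
  cabin 4: 19 = 19
  cabin 5: 18 = 18
  cabin 6: 17 = 17
This matches the lower bound, so 6 is optimal.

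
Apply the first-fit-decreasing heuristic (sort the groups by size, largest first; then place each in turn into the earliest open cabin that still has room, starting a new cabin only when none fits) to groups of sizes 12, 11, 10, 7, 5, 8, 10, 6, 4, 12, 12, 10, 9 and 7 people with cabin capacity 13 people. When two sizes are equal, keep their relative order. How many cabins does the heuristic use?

Sorted descending: 12, 12, 12, 11, 10, 10, 10, 9, 8, 7, 7, 6, 5, 4.
  12 → cabin 1 (new)  [load 12/13]
  12 → cabin 2 (new)  [load 12/13]
  12 → cabin 3 (new)  [load 12/13]
  11 → cabin 4 (new)  [load 11/13]
  10 → cabin 5 (new)  [load 10/13]
  10 → cabin 6 (new)  [load 10/13]
  10 → cabin 7 (new)  [load 10/13]
  9 → cabin 8 (new)  [load 9/13]
  8 → cabin 9 (new)  [load 8/13]
  7 → cabin 10 (new)  [load 7/13]
  7 → cabin 11 (new)  [load 7/13]
  6 → cabin 10  [load 13/13]
  5 → cabin 9  [load 13/13]
  4 → cabin 8  [load 13/13]
11 cabins opened.

11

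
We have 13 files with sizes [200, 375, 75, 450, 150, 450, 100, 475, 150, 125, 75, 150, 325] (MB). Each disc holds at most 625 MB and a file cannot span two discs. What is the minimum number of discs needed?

6

Total = 475 + 450 + 450 + 375 + 325 + 200 + 150 + 150 + 150 + 125 + 100 + 75 + 75 = 3100 MB.
Lower bound: ⌈3100/625⌉ = 5 discs.
A packing using 6 discs:
  disc 1: 475 + 150 = 625
  disc 2: 450 + 150 = 600
  disc 3: 450 + 150 = 600
  disc 4: 375 + 200 = 575
  disc 5: 325 + 125 + 100 + 75 = 625
  disc 6: 75 = 75
No arrangement into 5 discs stays within capacity, so 6 is optimal.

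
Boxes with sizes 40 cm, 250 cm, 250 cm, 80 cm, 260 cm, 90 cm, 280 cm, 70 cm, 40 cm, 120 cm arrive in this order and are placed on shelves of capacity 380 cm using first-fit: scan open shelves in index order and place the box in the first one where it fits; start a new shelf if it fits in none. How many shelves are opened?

  40 → shelf 1 (new)  [load 40/380]
  250 → shelf 1  [load 290/380]
  250 → shelf 2 (new)  [load 250/380]
  80 → shelf 1  [load 370/380]
  260 → shelf 3 (new)  [load 260/380]
  90 → shelf 2  [load 340/380]
  280 → shelf 4 (new)  [load 280/380]
  70 → shelf 3  [load 330/380]
  40 → shelf 2  [load 380/380]
  120 → shelf 5 (new)  [load 120/380]
5 shelves opened.

5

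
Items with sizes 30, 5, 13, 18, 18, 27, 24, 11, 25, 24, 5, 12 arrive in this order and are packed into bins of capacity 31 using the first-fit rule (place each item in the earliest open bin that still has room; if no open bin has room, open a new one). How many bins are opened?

  30 → bin 1 (new)  [load 30/31]
  5 → bin 2 (new)  [load 5/31]
  13 → bin 2  [load 18/31]
  18 → bin 3 (new)  [load 18/31]
  18 → bin 4 (new)  [load 18/31]
  27 → bin 5 (new)  [load 27/31]
  24 → bin 6 (new)  [load 24/31]
  11 → bin 2  [load 29/31]
  25 → bin 7 (new)  [load 25/31]
  24 → bin 8 (new)  [load 24/31]
  5 → bin 3  [load 23/31]
  12 → bin 4  [load 30/31]
8 bins opened.

8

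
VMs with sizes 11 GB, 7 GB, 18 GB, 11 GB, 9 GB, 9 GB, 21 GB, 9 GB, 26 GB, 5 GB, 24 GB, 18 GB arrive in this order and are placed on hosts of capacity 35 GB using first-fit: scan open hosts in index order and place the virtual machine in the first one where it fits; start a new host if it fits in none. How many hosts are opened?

6

  11 → host 1 (new)  [load 11/35]
  7 → host 1  [load 18/35]
  18 → host 2 (new)  [load 18/35]
  11 → host 1  [load 29/35]
  9 → host 2  [load 27/35]
  9 → host 3 (new)  [load 9/35]
  21 → host 3  [load 30/35]
  9 → host 4 (new)  [load 9/35]
  26 → host 4  [load 35/35]
  5 → host 1  [load 34/35]
  24 → host 5 (new)  [load 24/35]
  18 → host 6 (new)  [load 18/35]
6 hosts opened.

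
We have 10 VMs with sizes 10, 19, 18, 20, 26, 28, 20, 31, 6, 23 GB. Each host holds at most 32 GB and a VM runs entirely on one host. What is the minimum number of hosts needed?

Total = 31 + 28 + 26 + 23 + 20 + 20 + 19 + 18 + 10 + 6 = 201 GB.
Lower bound: ⌈201/32⌉ = 7 hosts.
Also, 8 VMs each exceed 16 GB, and no two of those can share a host, so at least 8 hosts are needed.
A packing using 8 hosts:
  host 1: 31 = 31
  host 2: 28 = 28
  host 3: 26 + 6 = 32
  host 4: 23 = 23
  host 5: 20 + 10 = 30
  host 6: 20 = 20
  host 7: 19 = 19
  host 8: 18 = 18
This matches the lower bound, so 8 is optimal.

8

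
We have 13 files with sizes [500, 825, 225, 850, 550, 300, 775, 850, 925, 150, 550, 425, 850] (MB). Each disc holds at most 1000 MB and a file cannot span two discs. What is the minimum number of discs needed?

9

Total = 925 + 850 + 850 + 850 + 825 + 775 + 550 + 550 + 500 + 425 + 300 + 225 + 150 = 7775 MB.
Lower bound: ⌈7775/1000⌉ = 8 discs.
A packing using 9 discs:
  disc 1: 925 = 925
  disc 2: 850 + 150 = 1000
  disc 3: 850 = 850
  disc 4: 850 = 850
  disc 5: 825 = 825
  disc 6: 775 + 225 = 1000
  disc 7: 550 + 425 = 975
  disc 8: 550 + 300 = 850
  disc 9: 500 = 500
No arrangement into 8 discs stays within capacity, so 9 is optimal.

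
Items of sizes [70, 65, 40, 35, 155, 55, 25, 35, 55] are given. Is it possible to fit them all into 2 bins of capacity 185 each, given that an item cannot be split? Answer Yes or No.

No

Total = 535; ⌈535/185⌉ = 3.
At least 3 bins are required, but only 2 are allowed.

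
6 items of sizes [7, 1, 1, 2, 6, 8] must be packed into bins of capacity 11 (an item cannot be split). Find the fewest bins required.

3

Total = 8 + 7 + 6 + 2 + 1 + 1 = 25.
Lower bound: ⌈25/11⌉ = 3 bins.
A packing using 3 bins:
  bin 1: 8 + 2 + 1 = 11
  bin 2: 7 + 1 = 8
  bin 3: 6 = 6
This matches the lower bound, so 3 is optimal.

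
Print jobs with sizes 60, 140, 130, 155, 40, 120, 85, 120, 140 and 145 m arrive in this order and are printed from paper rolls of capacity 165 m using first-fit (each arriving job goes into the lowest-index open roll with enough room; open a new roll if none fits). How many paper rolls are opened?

  60 → roll 1 (new)  [load 60/165]
  140 → roll 2 (new)  [load 140/165]
  130 → roll 3 (new)  [load 130/165]
  155 → roll 4 (new)  [load 155/165]
  40 → roll 1  [load 100/165]
  120 → roll 5 (new)  [load 120/165]
  85 → roll 6 (new)  [load 85/165]
  120 → roll 7 (new)  [load 120/165]
  140 → roll 8 (new)  [load 140/165]
  145 → roll 9 (new)  [load 145/165]
9 paper rolls opened.

9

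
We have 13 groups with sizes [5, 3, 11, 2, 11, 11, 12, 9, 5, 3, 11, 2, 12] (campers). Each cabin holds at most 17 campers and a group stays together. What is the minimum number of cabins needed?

Total = 12 + 12 + 11 + 11 + 11 + 11 + 9 + 5 + 5 + 3 + 3 + 2 + 2 = 97 campers.
Lower bound: ⌈97/17⌉ = 6 cabins.
Also, 7 groups each exceed 17/2 campers, and no two of those can share a cabin, so at least 7 cabins are needed.
A packing using 7 cabins:
  cabin 1: 12 + 5 = 17
  cabin 2: 12 + 5 = 17
  cabin 3: 11 + 3 + 3 = 17
  cabin 4: 11 + 2 + 2 = 15
  cabin 5: 11 = 11
  cabin 6: 11 = 11
  cabin 7: 9 = 9
This matches the lower bound, so 7 is optimal.

7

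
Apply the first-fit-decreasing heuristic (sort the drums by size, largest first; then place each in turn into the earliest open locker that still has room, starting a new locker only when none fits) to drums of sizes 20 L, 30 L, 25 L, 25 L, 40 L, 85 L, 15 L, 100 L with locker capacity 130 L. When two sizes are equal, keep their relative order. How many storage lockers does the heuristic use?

3

Sorted descending: 100, 85, 40, 30, 25, 25, 20, 15.
  100 → locker 1 (new)  [load 100/130]
  85 → locker 2 (new)  [load 85/130]
  40 → locker 2  [load 125/130]
  30 → locker 1  [load 130/130]
  25 → locker 3 (new)  [load 25/130]
  25 → locker 3  [load 50/130]
  20 → locker 3  [load 70/130]
  15 → locker 3  [load 85/130]
3 storage lockers opened.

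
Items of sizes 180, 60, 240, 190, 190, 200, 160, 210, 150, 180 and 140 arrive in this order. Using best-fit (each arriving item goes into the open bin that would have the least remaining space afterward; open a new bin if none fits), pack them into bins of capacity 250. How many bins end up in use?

  180 → bin 1 (new)  [load 180/250]
  60 → bin 1  [load 240/250]
  240 → bin 2 (new)  [load 240/250]
  190 → bin 3 (new)  [load 190/250]
  190 → bin 4 (new)  [load 190/250]
  200 → bin 5 (new)  [load 200/250]
  160 → bin 6 (new)  [load 160/250]
  210 → bin 7 (new)  [load 210/250]
  150 → bin 8 (new)  [load 150/250]
  180 → bin 9 (new)  [load 180/250]
  140 → bin 10 (new)  [load 140/250]
10 bins opened.

10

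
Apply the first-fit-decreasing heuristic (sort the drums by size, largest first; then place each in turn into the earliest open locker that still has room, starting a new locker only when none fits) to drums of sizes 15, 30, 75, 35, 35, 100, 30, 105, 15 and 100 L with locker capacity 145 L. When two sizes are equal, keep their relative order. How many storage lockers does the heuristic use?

4

Sorted descending: 105, 100, 100, 75, 35, 35, 30, 30, 15, 15.
  105 → locker 1 (new)  [load 105/145]
  100 → locker 2 (new)  [load 100/145]
  100 → locker 3 (new)  [load 100/145]
  75 → locker 4 (new)  [load 75/145]
  35 → locker 1  [load 140/145]
  35 → locker 2  [load 135/145]
  30 → locker 3  [load 130/145]
  30 → locker 4  [load 105/145]
  15 → locker 3  [load 145/145]
  15 → locker 4  [load 120/145]
4 storage lockers opened.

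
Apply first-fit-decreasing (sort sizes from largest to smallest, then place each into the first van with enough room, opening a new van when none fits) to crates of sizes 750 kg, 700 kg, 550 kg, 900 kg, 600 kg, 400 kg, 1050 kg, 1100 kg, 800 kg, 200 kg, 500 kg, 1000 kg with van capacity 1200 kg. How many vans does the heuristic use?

Sorted descending: 1100, 1050, 1000, 900, 800, 750, 700, 600, 550, 500, 400, 200.
  1100 → van 1 (new)  [load 1100/1200]
  1050 → van 2 (new)  [load 1050/1200]
  1000 → van 3 (new)  [load 1000/1200]
  900 → van 4 (new)  [load 900/1200]
  800 → van 5 (new)  [load 800/1200]
  750 → van 6 (new)  [load 750/1200]
  700 → van 7 (new)  [load 700/1200]
  600 → van 8 (new)  [load 600/1200]
  550 → van 8  [load 1150/1200]
  500 → van 7  [load 1200/1200]
  400 → van 5  [load 1200/1200]
  200 → van 3  [load 1200/1200]
8 vans opened.

8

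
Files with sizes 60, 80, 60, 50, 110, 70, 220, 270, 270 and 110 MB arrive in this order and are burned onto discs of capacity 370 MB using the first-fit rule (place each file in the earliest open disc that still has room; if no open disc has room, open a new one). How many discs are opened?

  60 → disc 1 (new)  [load 60/370]
  80 → disc 1  [load 140/370]
  60 → disc 1  [load 200/370]
  50 → disc 1  [load 250/370]
  110 → disc 1  [load 360/370]
  70 → disc 2 (new)  [load 70/370]
  220 → disc 2  [load 290/370]
  270 → disc 3 (new)  [load 270/370]
  270 → disc 4 (new)  [load 270/370]
  110 → disc 5 (new)  [load 110/370]
5 discs opened.

5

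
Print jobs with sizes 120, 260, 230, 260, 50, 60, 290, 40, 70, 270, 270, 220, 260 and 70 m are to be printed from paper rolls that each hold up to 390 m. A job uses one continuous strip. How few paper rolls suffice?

8

Total = 290 + 270 + 270 + 260 + 260 + 260 + 230 + 220 + 120 + 70 + 70 + 60 + 50 + 40 = 2470 m.
Lower bound: ⌈2470/390⌉ = 7 paper rolls.
Also, 8 print jobs each exceed 195 m, and no two of those can share a roll, so at least 8 paper rolls are needed.
A packing using 8 paper rolls:
  roll 1: 290 + 70 = 360
  roll 2: 270 + 120 = 390
  roll 3: 270 + 70 + 50 = 390
  roll 4: 260 + 60 + 40 = 360
  roll 5: 260 = 260
  roll 6: 260 = 260
  roll 7: 230 = 230
  roll 8: 220 = 220
This matches the lower bound, so 8 is optimal.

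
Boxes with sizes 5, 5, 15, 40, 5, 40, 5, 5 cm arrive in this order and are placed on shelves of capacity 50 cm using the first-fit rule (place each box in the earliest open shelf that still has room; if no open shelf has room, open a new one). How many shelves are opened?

3

  5 → shelf 1 (new)  [load 5/50]
  5 → shelf 1  [load 10/50]
  15 → shelf 1  [load 25/50]
  40 → shelf 2 (new)  [load 40/50]
  5 → shelf 1  [load 30/50]
  40 → shelf 3 (new)  [load 40/50]
  5 → shelf 1  [load 35/50]
  5 → shelf 1  [load 40/50]
3 shelves opened.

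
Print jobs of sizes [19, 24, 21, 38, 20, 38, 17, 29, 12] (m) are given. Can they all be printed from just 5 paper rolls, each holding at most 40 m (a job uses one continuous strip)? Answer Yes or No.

No

Total = 218 m; ⌈218/40⌉ = 6.
At least 6 paper rolls are required, but only 5 are allowed.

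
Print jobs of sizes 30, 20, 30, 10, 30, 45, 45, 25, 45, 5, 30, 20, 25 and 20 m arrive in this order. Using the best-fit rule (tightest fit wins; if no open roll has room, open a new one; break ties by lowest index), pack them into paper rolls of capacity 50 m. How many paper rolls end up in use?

8

  30 → roll 1 (new)  [load 30/50]
  20 → roll 1  [load 50/50]
  30 → roll 2 (new)  [load 30/50]
  10 → roll 2  [load 40/50]
  30 → roll 3 (new)  [load 30/50]
  45 → roll 4 (new)  [load 45/50]
  45 → roll 5 (new)  [load 45/50]
  25 → roll 6 (new)  [load 25/50]
  45 → roll 7 (new)  [load 45/50]
  5 → roll 4  [load 50/50]
  30 → roll 8 (new)  [load 30/50]
  20 → roll 3  [load 50/50]
  25 → roll 6  [load 50/50]
  20 → roll 8  [load 50/50]
8 paper rolls opened.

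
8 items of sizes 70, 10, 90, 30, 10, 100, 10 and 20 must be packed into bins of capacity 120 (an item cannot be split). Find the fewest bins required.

Total = 100 + 90 + 70 + 30 + 20 + 10 + 10 + 10 = 340.
Lower bound: ⌈340/120⌉ = 3 bins.
A packing using 3 bins:
  bin 1: 100 + 20 = 120
  bin 2: 90 + 30 = 120
  bin 3: 70 + 10 + 10 + 10 = 100
This matches the lower bound, so 3 is optimal.

3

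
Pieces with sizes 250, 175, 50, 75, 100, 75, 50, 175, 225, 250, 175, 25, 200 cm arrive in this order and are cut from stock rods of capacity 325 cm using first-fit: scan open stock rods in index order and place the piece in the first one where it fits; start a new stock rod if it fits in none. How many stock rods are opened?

  250 → stock rod 1 (new)  [load 250/325]
  175 → stock rod 2 (new)  [load 175/325]
  50 → stock rod 1  [load 300/325]
  75 → stock rod 2  [load 250/325]
  100 → stock rod 3 (new)  [load 100/325]
  75 → stock rod 2  [load 325/325]
  50 → stock rod 3  [load 150/325]
  175 → stock rod 3  [load 325/325]
  225 → stock rod 4 (new)  [load 225/325]
  250 → stock rod 5 (new)  [load 250/325]
  175 → stock rod 6 (new)  [load 175/325]
  25 → stock rod 1  [load 325/325]
  200 → stock rod 7 (new)  [load 200/325]
7 stock rods opened.

7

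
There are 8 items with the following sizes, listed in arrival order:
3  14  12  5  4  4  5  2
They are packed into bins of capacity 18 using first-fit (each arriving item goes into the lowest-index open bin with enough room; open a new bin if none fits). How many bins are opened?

  3 → bin 1 (new)  [load 3/18]
  14 → bin 1  [load 17/18]
  12 → bin 2 (new)  [load 12/18]
  5 → bin 2  [load 17/18]
  4 → bin 3 (new)  [load 4/18]
  4 → bin 3  [load 8/18]
  5 → bin 3  [load 13/18]
  2 → bin 3  [load 15/18]
3 bins opened.

3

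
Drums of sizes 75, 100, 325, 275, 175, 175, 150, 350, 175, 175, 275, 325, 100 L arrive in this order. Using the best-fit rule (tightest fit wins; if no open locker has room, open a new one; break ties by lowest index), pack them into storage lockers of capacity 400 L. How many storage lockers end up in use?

8

  75 → locker 1 (new)  [load 75/400]
  100 → locker 1  [load 175/400]
  325 → locker 2 (new)  [load 325/400]
  275 → locker 3 (new)  [load 275/400]
  175 → locker 1  [load 350/400]
  175 → locker 4 (new)  [load 175/400]
  150 → locker 4  [load 325/400]
  350 → locker 5 (new)  [load 350/400]
  175 → locker 6 (new)  [load 175/400]
  175 → locker 6  [load 350/400]
  275 → locker 7 (new)  [load 275/400]
  325 → locker 8 (new)  [load 325/400]
  100 → locker 3  [load 375/400]
8 storage lockers opened.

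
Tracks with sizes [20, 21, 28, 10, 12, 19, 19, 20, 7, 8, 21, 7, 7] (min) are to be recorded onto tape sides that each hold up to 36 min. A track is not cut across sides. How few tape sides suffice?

Total = 28 + 21 + 21 + 20 + 20 + 19 + 19 + 12 + 10 + 8 + 7 + 7 + 7 = 199 min.
Lower bound: ⌈199/36⌉ = 6 tape sides.
Also, 7 tracks each exceed 18 min, and no two of those can share a side, so at least 7 tape sides are needed.
A packing using 7 tape sides:
  side 1: 28 + 8 = 36
  side 2: 21 + 12 = 33
  side 3: 21 + 10 = 31
  side 4: 20 + 7 + 7 = 34
  side 5: 20 + 7 = 27
  side 6: 19 = 19
  side 7: 19 = 19
This matches the lower bound, so 7 is optimal.

7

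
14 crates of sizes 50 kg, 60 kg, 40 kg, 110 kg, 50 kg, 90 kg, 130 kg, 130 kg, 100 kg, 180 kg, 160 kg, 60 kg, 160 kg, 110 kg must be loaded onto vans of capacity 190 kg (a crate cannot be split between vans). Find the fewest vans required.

Total = 180 + 160 + 160 + 130 + 130 + 110 + 110 + 100 + 90 + 60 + 60 + 50 + 50 + 40 = 1430 kg.
Lower bound: ⌈1430/190⌉ = 8 vans.
A packing using 9 vans:
  van 1: 180 = 180
  van 2: 160 = 160
  van 3: 160 = 160
  van 4: 130 + 60 = 190
  van 5: 130 + 60 = 190
  van 6: 110 + 50 = 160
  van 7: 110 + 50 = 160
  van 8: 100 + 90 = 190
  van 9: 40 = 40
No arrangement into 8 vans stays within capacity, so 9 is optimal.

9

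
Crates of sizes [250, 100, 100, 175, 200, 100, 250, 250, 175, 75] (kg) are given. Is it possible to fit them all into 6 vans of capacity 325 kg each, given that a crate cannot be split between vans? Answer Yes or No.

A valid assignment using 6 vans:
  van 1: 250 + 75 = 325
  van 2: 250 = 250
  van 3: 250 = 250
  van 4: 200 + 100 = 300
  van 5: 175 + 100 = 275
  van 6: 175 + 100 = 275
Every load is within 325 kg, so 6 vans suffice.

Yes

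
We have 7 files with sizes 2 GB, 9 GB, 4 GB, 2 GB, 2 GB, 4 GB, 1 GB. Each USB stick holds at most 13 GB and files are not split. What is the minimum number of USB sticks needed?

2

Total = 9 + 4 + 4 + 2 + 2 + 2 + 1 = 24 GB.
Lower bound: ⌈24/13⌉ = 2 USB sticks.
A packing using 2 USB sticks:
  USB stick 1: 9 + 4 = 13
  USB stick 2: 4 + 2 + 2 + 2 + 1 = 11
This matches the lower bound, so 2 is optimal.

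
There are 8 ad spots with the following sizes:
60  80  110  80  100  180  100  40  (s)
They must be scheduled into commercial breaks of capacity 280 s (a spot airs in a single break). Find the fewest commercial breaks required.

3

Total = 180 + 110 + 100 + 100 + 80 + 80 + 60 + 40 = 750 s.
Lower bound: ⌈750/280⌉ = 3 commercial breaks.
A packing using 3 commercial breaks:
  break 1: 180 + 100 = 280
  break 2: 110 + 100 + 60 = 270
  break 3: 80 + 80 + 40 = 200
This matches the lower bound, so 3 is optimal.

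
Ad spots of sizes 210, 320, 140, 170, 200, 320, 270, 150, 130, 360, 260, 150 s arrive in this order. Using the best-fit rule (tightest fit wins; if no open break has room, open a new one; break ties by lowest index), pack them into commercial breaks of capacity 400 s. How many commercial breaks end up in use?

  210 → break 1 (new)  [load 210/400]
  320 → break 2 (new)  [load 320/400]
  140 → break 1  [load 350/400]
  170 → break 3 (new)  [load 170/400]
  200 → break 3  [load 370/400]
  320 → break 4 (new)  [load 320/400]
  270 → break 5 (new)  [load 270/400]
  150 → break 6 (new)  [load 150/400]
  130 → break 5  [load 400/400]
  360 → break 7 (new)  [load 360/400]
  260 → break 8 (new)  [load 260/400]
  150 → break 6  [load 300/400]
8 commercial breaks opened.

8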